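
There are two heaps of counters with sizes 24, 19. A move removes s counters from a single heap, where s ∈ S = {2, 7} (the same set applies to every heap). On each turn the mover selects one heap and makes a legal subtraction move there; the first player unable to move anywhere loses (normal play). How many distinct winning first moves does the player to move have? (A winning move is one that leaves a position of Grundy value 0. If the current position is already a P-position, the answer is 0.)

All heaps use S = {2, 7}:
n :  0  1  2  3  4  5  6  7  8  9 10 11 12 13 14 15 16 17 18 19 20 21 22 23 24
G :  0  0  1  1  0  0  1  1  2  0  0  1  1  0  0  1  1  2  0  0  1  1  0  0  1
Heap A: G(24) = 1.
Heap B: G(19) = 0.
Combined Grundy value = 1 ⊕ 0 = 1.
A winning move leaves total XOR = 0, i.e. changes one component's Grundy value g to g ⊕ X where X is the current total.
Heap A: need g' = 1⊕1 = 0. Options: 24−2→G=0, 24−7→G=2. Hits: 1.
Heap B: need g' = 0⊕1 = 1. Options: 19−2→G=2, 19−7→G=1. Hits: 1.

2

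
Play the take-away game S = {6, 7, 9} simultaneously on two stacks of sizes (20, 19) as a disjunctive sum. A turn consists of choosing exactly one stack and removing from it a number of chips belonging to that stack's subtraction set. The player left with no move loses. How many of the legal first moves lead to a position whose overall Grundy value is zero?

All stacks use S = {6, 7, 9}:
G(0) = 0
G(1) = mex{} = 0
G(2) = mex{} = 0
G(3) = mex{} = 0
G(4) = mex{} = 0
G(5) = mex{} = 0
G(6) = mex{0} = 1
G(7) = mex{0,0} = 1
G(8) = mex{0,0} = 1
G(9) = mex{0,0,0} = 1
G(10) = mex{0,0,0} = 1
G(11) = mex{0,0,0} = 1
G(12) = mex{1,0,0} = 2
G(13) = mex{1,1,0} = 2
G(14) = mex{1,1,0} = 2
G(15) = mex{1,1,1} = 0
G(16) = mex{1,1,1} = 0
G(17) = mex{1,1,1} = 0
G(18) = mex{2,1,1} = 0
G(19) = mex{2,2,1} = 0
G(20) = mex{2,2,1} = 0
Stack A: G(20) = 0.
Stack B: G(19) = 0.
Combined Grundy value = 0 ⊕ 0 = 0.
A winning move leaves total XOR = 0, i.e. changes one component's Grundy value g to g ⊕ X where X is the current total.
Stack A: target g' = 0⊕0 = 0, but every legal move changes the Grundy value (mex property), so 0 moves.
Stack B: target g' = 0⊕0 = 0, but every legal move changes the Grundy value (mex property), so 0 moves.

0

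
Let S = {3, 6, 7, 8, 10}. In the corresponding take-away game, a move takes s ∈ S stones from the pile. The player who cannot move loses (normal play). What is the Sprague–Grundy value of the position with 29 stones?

n :  0  1  2  3  4  5  6  7  8  9 10 11 12 13 14 15 16 17 18 19 20 21 22 23 24 25 26 27 28 29
G :  0  0  0  1  1  1  2  2  2  3  3  3  4  0  0  0  1  1  1  2  2  2  3  3  3  4  0  0  0  1

1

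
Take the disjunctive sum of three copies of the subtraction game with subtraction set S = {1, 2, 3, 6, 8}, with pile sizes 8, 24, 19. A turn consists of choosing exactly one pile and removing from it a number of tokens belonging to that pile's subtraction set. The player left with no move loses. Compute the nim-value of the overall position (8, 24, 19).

7

All piles use S = {1, 2, 3, 6, 8}:
G(0) = 0
G(1) = mex{0} = 1
G(2) = mex{1,0} = 2
G(3) = mex{2,1,0} = 3
G(4) = mex{3,2,1} = 0
G(5) = mex{0,3,2} = 1
G(6) = mex{1,0,3,0} = 2
G(7) = mex{2,1,0,1} = 3
G(8) = mex{3,2,1,2,0} = 4
G(9) = mex{4,3,2,3,1} = 0
G(10) = mex{0,4,3,0,2} = 1
G(11) = mex{1,0,4,1,3} = 2
G(12) = mex{2,1,0,2,0} = 3
G(13) = mex{3,2,1,3,1} = 0
G(14) = mex{0,3,2,4,2} = 1
G(15) = mex{1,0,3,0,3} = 2
G(16) = mex{2,1,0,1,4} = 3
G(17) = mex{3,2,1,2,0} = 4
G(18) = mex{4,3,2,3,1} = 0
G(19) = mex{0,4,3,0,2} = 1
G(20) = mex{1,0,4,1,3} = 2
G(21) = mex{2,1,0,2,0} = 3
G(22) = mex{3,2,1,3,1} = 0
G(23) = mex{0,3,2,4,2} = 1
G(24) = mex{1,0,3,0,3} = 2
Pile A: G(8) = 4.
Pile B: G(24) = 2.
Pile C: G(19) = 1.
Combined Grundy value = 4 ⊕ 2 ⊕ 1 = 7.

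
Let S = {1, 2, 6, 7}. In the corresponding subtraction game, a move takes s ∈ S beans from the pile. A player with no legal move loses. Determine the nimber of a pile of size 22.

3

n :  0  1  2  3  4  5  6  7  8  9 10 11 12 13 14 15 16 17 18 19 20 21 22
G :  0  1  2  0  1  2  3  4  0  1  2  0  1  2  3  4  0  1  2  0  1  2  3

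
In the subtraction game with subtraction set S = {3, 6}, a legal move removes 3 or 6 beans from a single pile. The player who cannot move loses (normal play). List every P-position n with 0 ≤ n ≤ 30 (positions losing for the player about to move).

n :  0  1  2  3  4  5  6  7  8  9 10 11 12 13 14 15 16 17 18 19 20 21 22 23 24 25 26 27 28 29 30
G :  0  0  0  1  1  1  2  2  2  0  0  0  1  1  1  2  2  2  0  0  0  1  1  1  2  2  2  0  0  0  1
P-positions are exactly the n with G(n) = 0.

0, 1, 2, 9, 10, 11, 18, 19, 20, 27, 28, 29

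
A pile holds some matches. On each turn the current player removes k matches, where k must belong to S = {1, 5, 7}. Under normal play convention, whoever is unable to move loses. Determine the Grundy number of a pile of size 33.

1

G(0) = 0
G(1) = mex{0} = 1
G(2) = mex{1} = 0
G(3) = mex{0} = 1
G(4) = mex{1} = 0
G(5) = mex{0,0} = 1
G(6) = mex{1,1} = 0
G(7) = mex{0,0,0} = 1
G(8) = mex{1,1,1} = 0
G(9) = mex{0,0,0} = 1
G(10) = mex{1,1,1} = 0
G(11) = mex{0,0,0} = 1
G(12) = mex{1,1,1} = 0
G(13) = mex{0,0,0} = 1
G(14) = mex{1,1,1} = 0
G(15) = mex{0,0,0} = 1
G(16) = mex{1,1,1} = 0
G(17) = mex{0,0,0} = 1
G(18) = mex{1,1,1} = 0
G(19) = mex{0,0,0} = 1
G(20) = mex{1,1,1} = 0
G(21) = mex{0,0,0} = 1
G(22) = mex{1,1,1} = 0
G(23) = mex{0,0,0} = 1
G(24) = mex{1,1,1} = 0
G(25) = mex{0,0,0} = 1
G(26) = mex{1,1,1} = 0
G(27) = mex{0,0,0} = 1
G(28) = mex{1,1,1} = 0
G(29) = mex{0,0,0} = 1
G(30) = mex{1,1,1} = 0
G(31) = mex{0,0,0} = 1
G(32) = mex{1,1,1} = 0
G(33) = mex{0,0,0} = 1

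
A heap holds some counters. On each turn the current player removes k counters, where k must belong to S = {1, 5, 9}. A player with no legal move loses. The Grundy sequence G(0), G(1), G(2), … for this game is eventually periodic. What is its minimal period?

G(0) = 0
G(1) = mex{0} = 1
G(2) = mex{1} = 0
G(3) = mex{0} = 1
G(4) = mex{1} = 0
G(5) = mex{0,0} = 1
G(6) = mex{1,1} = 0
G(7) = mex{0,0} = 1
G(8) = mex{1,1} = 0
G(9) = mex{0,0,0} = 1
G(10) = mex{1,1,1} = 0
G(11) = mex{0,0,0} = 1
G(12) = mex{1,1,1} = 0
G(13) = mex{0,0,0} = 1
G(14) = mex{1,1,1} = 0
G(n+2) = G(n) holds for n = 0,…,8 (a full window of length max(S) = 9), so the sequence is purely periodic with period 2.

2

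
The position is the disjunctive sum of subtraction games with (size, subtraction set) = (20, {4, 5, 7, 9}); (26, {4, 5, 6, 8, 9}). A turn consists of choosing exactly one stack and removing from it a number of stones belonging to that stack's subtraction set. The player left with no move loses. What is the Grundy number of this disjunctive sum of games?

1

Stack A, S = {4, 5, 7, 9}:
n :  0  1  2  3  4  5  6  7  8  9 10 11 12 13 14 15 16 17 18 19 20
G :  0  0  0  0  1  1  1  1  2  2  2  2  3  0  0  0  0  1  1  1  1
G_A(20) = 1.
Stack B, S = {4, 5, 6, 8, 9}:
n :  0  1  2  3  4  5  6  7  8  9 10 11 12 13 14 15 16 17 18 19 20 21 22 23 24 25 26
G :  0  0  0  0  1  1  1  1  2  2  2  2  3  0  0  0  0  1  1  1  1  2  2  2  2  3  0
G_B(26) = 0.
Combined Grundy value = 1 ⊕ 0 = 1.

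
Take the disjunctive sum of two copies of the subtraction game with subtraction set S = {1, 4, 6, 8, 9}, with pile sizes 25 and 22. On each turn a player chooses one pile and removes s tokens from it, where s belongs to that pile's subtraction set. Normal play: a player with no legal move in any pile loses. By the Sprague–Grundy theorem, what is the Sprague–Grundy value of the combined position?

All piles use S = {1, 4, 6, 8, 9}:
G(0) = 0
G(1) = mex{0} = 1
G(2) = mex{1} = 0
G(3) = mex{0} = 1
G(4) = mex{1,0} = 2
G(5) = mex{2,1} = 0
G(6) = mex{0,0,0} = 1
G(7) = mex{1,1,1} = 0
G(8) = mex{0,2,0,0} = 1
G(9) = mex{1,0,1,1,0} = 2
G(10) = mex{2,1,2,0,1} = 3
G(11) = mex{3,0,0,1,0} = 2
G(12) = mex{2,1,1,2,1} = 0
G(13) = mex{0,2,0,0,2} = 1
G(14) = mex{1,3,1,1,0} = 2
G(15) = mex{2,2,2,0,1} = 3
G(16) = mex{3,0,3,1,0} = 2
G(17) = mex{2,1,2,2,1} = 0
G(18) = mex{0,2,0,3,2} = 1
G(19) = mex{1,3,1,2,3} = 0
G(20) = mex{0,2,2,0,2} = 1
G(21) = mex{1,0,3,1,0} = 2
G(22) = mex{2,1,2,2,1} = 0
G(23) = mex{0,0,0,3,2} = 1
G(24) = mex{1,1,1,2,3} = 0
G(25) = mex{0,2,0,0,2} = 1
Pile A: G(25) = 1.
Pile B: G(22) = 0.
Combined Grundy value = 1 ⊕ 0 = 1.

1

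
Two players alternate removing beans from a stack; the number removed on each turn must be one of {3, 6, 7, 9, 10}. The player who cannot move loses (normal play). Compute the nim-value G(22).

3

G(0) = 0
G(1) = mex{} = 0
G(2) = mex{} = 0
G(3) = mex{0} = 1
G(4) = mex{0} = 1
G(5) = mex{0} = 1
G(6) = mex{1,0} = 2
G(7) = mex{1,0,0} = 2
G(8) = mex{1,0,0} = 2
G(9) = mex{2,1,0,0} = 3
G(10) = mex{2,1,1,0,0} = 3
G(11) = mex{2,1,1,0,0} = 3
G(12) = mex{3,2,1,1,0} = 4
G(13) = mex{3,2,2,1,1} = 0
G(14) = mex{3,2,2,1,1} = 0
G(15) = mex{4,3,2,2,1} = 0
G(16) = mex{0,3,3,2,2} = 1
G(17) = mex{0,3,3,2,2} = 1
G(18) = mex{0,4,3,3,2} = 1
G(19) = mex{1,0,4,3,3} = 2
G(20) = mex{1,0,0,3,3} = 2
G(21) = mex{1,0,0,4,3} = 2
G(22) = mex{2,1,0,0,4} = 3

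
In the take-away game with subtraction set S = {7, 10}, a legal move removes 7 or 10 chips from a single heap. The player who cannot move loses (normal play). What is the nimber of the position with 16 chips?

G(0) = 0
G(1) = mex{} = 0
G(2) = mex{} = 0
G(3) = mex{} = 0
G(4) = mex{} = 0
G(5) = mex{} = 0
G(6) = mex{} = 0
G(7) = mex{0} = 1
G(8) = mex{0} = 1
G(9) = mex{0} = 1
G(10) = mex{0,0} = 1
G(11) = mex{0,0} = 1
G(12) = mex{0,0} = 1
G(13) = mex{0,0} = 1
G(14) = mex{1,0} = 2
G(15) = mex{1,0} = 2
G(16) = mex{1,0} = 2

2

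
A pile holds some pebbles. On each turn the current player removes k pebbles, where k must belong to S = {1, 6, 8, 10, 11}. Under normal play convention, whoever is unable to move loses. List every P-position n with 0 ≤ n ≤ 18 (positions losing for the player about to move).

0, 2, 4, 7, 9, 16

n :  0  1  2  3  4  5  6  7  8  9 10 11 12 13 14 15 16 17 18
G :  0  1  0  1  0  1  2  0  1  0  1  2  3  2  3  2  0  1  2
P-positions are exactly the n with G(n) = 0.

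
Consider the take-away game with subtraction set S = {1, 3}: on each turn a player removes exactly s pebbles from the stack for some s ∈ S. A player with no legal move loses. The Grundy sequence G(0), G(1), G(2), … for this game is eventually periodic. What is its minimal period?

2

G(0) = 0
G(1) = mex{0} = 1
G(2) = mex{1} = 0
G(3) = mex{0,0} = 1
G(4) = mex{1,1} = 0
G(5) = mex{0,0} = 1
G(6) = mex{1,1} = 0
G(7) = mex{0,0} = 1
G(8) = mex{1,1} = 0
G(9) = mex{0,0} = 1
G(10) = mex{1,1} = 0
G(11) = mex{0,0} = 1
G(12) = mex{1,1} = 0
G(13) = mex{0,0} = 1
G(14) = mex{1,1} = 0
G(n+2) = G(n) holds for n = 0,…,2 (a full window of length max(S) = 3), so the sequence is purely periodic with period 2.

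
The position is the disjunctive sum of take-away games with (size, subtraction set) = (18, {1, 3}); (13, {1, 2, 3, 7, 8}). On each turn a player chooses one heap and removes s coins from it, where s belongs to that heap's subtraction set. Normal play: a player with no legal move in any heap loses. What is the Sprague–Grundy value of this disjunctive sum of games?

Heap A, S = {1, 3}:
n :  0  1  2  3  4  5  6  7  8  9 10 11 12 13 14 15 16 17 18
G :  0  1  0  1  0  1  0  1  0  1  0  1  0  1  0  1  0  1  0
G_A(18) = 0.
Heap B, S = {1, 2, 3, 7, 8}:
n :  0  1  2  3  4  5  6  7  8  9 10 11 12 13
G :  0  1  2  3  0  1  2  3  4  0  1  2  3  0
G_B(13) = 0.
Combined Grundy value = 0 ⊕ 0 = 0.

0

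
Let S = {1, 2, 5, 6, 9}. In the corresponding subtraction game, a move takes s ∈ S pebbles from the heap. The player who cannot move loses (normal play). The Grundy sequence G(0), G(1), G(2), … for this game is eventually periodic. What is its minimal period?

7

G(0) = 0
G(1) = mex{0} = 1
G(2) = mex{1,0} = 2
G(3) = mex{2,1} = 0
G(4) = mex{0,2} = 1
G(5) = mex{1,0,0} = 2
G(6) = mex{2,1,1,0} = 3
G(7) = mex{3,2,2,1} = 0
G(8) = mex{0,3,0,2} = 1
G(9) = mex{1,0,1,0,0} = 2
G(10) = mex{2,1,2,1,1} = 0
G(11) = mex{0,2,3,2,2} = 1
G(12) = mex{1,0,0,3,0} = 2
G(13) = mex{2,1,1,0,1} = 3
G(14) = mex{3,2,2,1,2} = 0
G(15) = mex{0,3,0,2,3} = 1
G(16) = mex{1,0,1,0,0} = 2
G(17) = mex{2,1,2,1,1} = 0
G(n+7) = G(n) holds for n = 0,…,8 (a full window of length max(S) = 9), so the sequence is purely periodic with period 7.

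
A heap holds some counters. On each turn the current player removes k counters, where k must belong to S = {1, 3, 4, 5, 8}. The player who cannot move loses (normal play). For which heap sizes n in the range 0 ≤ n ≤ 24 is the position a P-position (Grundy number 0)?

n :  0  1  2  3  4  5  6  7  8  9 10 11 12 13 14 15 16 17 18 19 20 21 22 23 24
G :  0  1  0  1  2  3  2  3  4  0  1  0  1  2  3  2  3  4  0  1  0  1  2  3  2
P-positions are exactly the n with G(n) = 0.

0, 2, 9, 11, 18, 20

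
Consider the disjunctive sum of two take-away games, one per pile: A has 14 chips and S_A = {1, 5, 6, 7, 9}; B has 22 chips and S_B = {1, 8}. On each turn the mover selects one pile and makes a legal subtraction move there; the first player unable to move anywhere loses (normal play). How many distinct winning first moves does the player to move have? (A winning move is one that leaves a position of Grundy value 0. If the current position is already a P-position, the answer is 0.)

Pile A, S = {1, 5, 6, 7, 9}:
G(0) = 0
G(1) = mex{0} = 1
G(2) = mex{1} = 0
G(3) = mex{0} = 1
G(4) = mex{1} = 0
G(5) = mex{0,0} = 1
G(6) = mex{1,1,0} = 2
G(7) = mex{2,0,1,0} = 3
G(8) = mex{3,1,0,1} = 2
G(9) = mex{2,0,1,0,0} = 3
G(10) = mex{3,1,0,1,1} = 2
G(11) = mex{2,2,1,0,0} = 3
G(12) = mex{3,3,2,1,1} = 0
G(13) = mex{0,2,3,2,0} = 1
G(14) = mex{1,3,2,3,1} = 0
G_A(14) = 0.
Pile B, S = {1, 8}:
G(0) = 0
G(1) = mex{0} = 1
G(2) = mex{1} = 0
G(3) = mex{0} = 1
G(4) = mex{1} = 0
G(5) = mex{0} = 1
G(6) = mex{1} = 0
G(7) = mex{0} = 1
G(8) = mex{1,0} = 2
G(9) = mex{2,1} = 0
G(10) = mex{0,0} = 1
G(11) = mex{1,1} = 0
G(12) = mex{0,0} = 1
G(13) = mex{1,1} = 0
G(14) = mex{0,0} = 1
G(15) = mex{1,1} = 0
G(16) = mex{0,2} = 1
G(17) = mex{1,0} = 2
G(18) = mex{2,1} = 0
G(19) = mex{0,0} = 1
G(20) = mex{1,1} = 0
G(21) = mex{0,0} = 1
G(22) = mex{1,1} = 0
G_B(22) = 0.
Combined Grundy value = 0 ⊕ 0 = 0.
A winning move leaves total XOR = 0, i.e. changes one component's Grundy value g to g ⊕ X where X is the current total.
Pile A: target g' = 0⊕0 = 0, but every legal move changes the Grundy value (mex property), so 0 moves.
Pile B: target g' = 0⊕0 = 0, but every legal move changes the Grundy value (mex property), so 0 moves.

0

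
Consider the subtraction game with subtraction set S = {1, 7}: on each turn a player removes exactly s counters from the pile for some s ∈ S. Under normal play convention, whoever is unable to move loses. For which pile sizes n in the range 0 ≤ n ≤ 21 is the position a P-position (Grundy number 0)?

n :  0  1  2  3  4  5  6  7  8  9 10 11 12 13 14 15 16 17 18 19 20 21
G :  0  1  0  1  0  1  0  1  0  1  0  1  0  1  0  1  0  1  0  1  0  1
P-positions are exactly the n with G(n) = 0.

0, 2, 4, 6, 8, 10, 12, 14, 16, 18, 20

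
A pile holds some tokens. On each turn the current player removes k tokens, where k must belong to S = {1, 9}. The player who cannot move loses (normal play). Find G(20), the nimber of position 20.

n :  0  1  2  3  4  5  6  7  8  9 10 11 12 13 14 15 16 17 18 19 20
G :  0  1  0  1  0  1  0  1  0  1  0  1  0  1  0  1  0  1  0  1  0

0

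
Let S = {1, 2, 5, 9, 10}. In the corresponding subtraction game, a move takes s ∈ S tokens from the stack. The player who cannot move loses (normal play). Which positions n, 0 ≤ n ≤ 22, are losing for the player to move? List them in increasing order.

0, 3, 6, 14, 17, 20

n :  0  1  2  3  4  5  6  7  8  9 10 11 12 13 14 15 16 17 18 19 20 21 22
G :  0  1  2  0  1  2  0  1  2  3  4  5  3  4  0  1  2  0  1  2  0  1  2
P-positions are exactly the n with G(n) = 0.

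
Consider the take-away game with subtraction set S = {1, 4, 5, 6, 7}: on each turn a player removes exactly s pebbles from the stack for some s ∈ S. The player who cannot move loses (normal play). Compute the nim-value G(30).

0

G(0) = 0
G(1) = mex{0} = 1
G(2) = mex{1} = 0
G(3) = mex{0} = 1
G(4) = mex{1,0} = 2
G(5) = mex{2,1,0} = 3
G(6) = mex{3,0,1,0} = 2
G(7) = mex{2,1,0,1,0} = 3
G(8) = mex{3,2,1,0,1} = 4
G(9) = mex{4,3,2,1,0} = 5
G(10) = mex{5,2,3,2,1} = 0
G(11) = mex{0,3,2,3,2} = 1
G(12) = mex{1,4,3,2,3} = 0
G(13) = mex{0,5,4,3,2} = 1
G(14) = mex{1,0,5,4,3} = 2
G(15) = mex{2,1,0,5,4} = 3
G(16) = mex{3,0,1,0,5} = 2
G(17) = mex{2,1,0,1,0} = 3
G(18) = mex{3,2,1,0,1} = 4
G(19) = mex{4,3,2,1,0} = 5
G(20) = mex{5,2,3,2,1} = 0
G(21) = mex{0,3,2,3,2} = 1
G(22) = mex{1,4,3,2,3} = 0
G(23) = mex{0,5,4,3,2} = 1
G(24) = mex{1,0,5,4,3} = 2
G(25) = mex{2,1,0,5,4} = 3
G(26) = mex{3,0,1,0,5} = 2
G(27) = mex{2,1,0,1,0} = 3
G(28) = mex{3,2,1,0,1} = 4
G(29) = mex{4,3,2,1,0} = 5
G(30) = mex{5,2,3,2,1} = 0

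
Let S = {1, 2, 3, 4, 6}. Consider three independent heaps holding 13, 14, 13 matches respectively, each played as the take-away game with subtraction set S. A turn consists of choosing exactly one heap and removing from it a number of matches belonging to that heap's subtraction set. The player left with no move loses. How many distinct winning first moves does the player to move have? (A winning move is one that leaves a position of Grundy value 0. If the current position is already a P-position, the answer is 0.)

All heaps use S = {1, 2, 3, 4, 6}:
G(0) = 0
G(1) = mex{0} = 1
G(2) = mex{1,0} = 2
G(3) = mex{2,1,0} = 3
G(4) = mex{3,2,1,0} = 4
G(5) = mex{4,3,2,1} = 0
G(6) = mex{0,4,3,2,0} = 1
G(7) = mex{1,0,4,3,1} = 2
G(8) = mex{2,1,0,4,2} = 3
G(9) = mex{3,2,1,0,3} = 4
G(10) = mex{4,3,2,1,4} = 0
G(11) = mex{0,4,3,2,0} = 1
G(12) = mex{1,0,4,3,1} = 2
G(13) = mex{2,1,0,4,2} = 3
G(14) = mex{3,2,1,0,3} = 4
Heap A: G(13) = 3.
Heap B: G(14) = 4.
Heap C: G(13) = 3.
Combined Grundy value = 3 ⊕ 4 ⊕ 3 = 4.
A winning move leaves total XOR = 0, i.e. changes one component's Grundy value g to g ⊕ X where X is the current total.
Heap A: need g' = 3⊕4 = 7. Options: 13−1→G=2, 13−2→G=1, 13−3→G=0, 13−4→G=4, 13−6→G=2. Hits: 0.
Heap B: need g' = 4⊕4 = 0. Options: 14−1→G=3, 14−2→G=2, 14−3→G=1, 14−4→G=0, 14−6→G=3. Hits: 1.
Heap C: need g' = 3⊕4 = 7. Options: 13−1→G=2, 13−2→G=1, 13−3→G=0, 13−4→G=4, 13−6→G=2. Hits: 0.

1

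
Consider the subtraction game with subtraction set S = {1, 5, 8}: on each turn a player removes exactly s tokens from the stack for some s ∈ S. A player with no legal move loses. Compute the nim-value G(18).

G(0) = 0
G(1) = mex{0} = 1
G(2) = mex{1} = 0
G(3) = mex{0} = 1
G(4) = mex{1} = 0
G(5) = mex{0,0} = 1
G(6) = mex{1,1} = 0
G(7) = mex{0,0} = 1
G(8) = mex{1,1,0} = 2
G(9) = mex{2,0,1} = 3
G(10) = mex{3,1,0} = 2
G(11) = mex{2,0,1} = 3
G(12) = mex{3,1,0} = 2
G(13) = mex{2,2,1} = 0
G(14) = mex{0,3,0} = 1
G(15) = mex{1,2,1} = 0
G(16) = mex{0,3,2} = 1
G(17) = mex{1,2,3} = 0
G(18) = mex{0,0,2} = 1

1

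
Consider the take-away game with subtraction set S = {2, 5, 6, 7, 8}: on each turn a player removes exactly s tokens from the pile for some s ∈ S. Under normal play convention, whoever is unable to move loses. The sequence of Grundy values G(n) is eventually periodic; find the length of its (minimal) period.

13

G(0) = 0
G(1) = mex{} = 0
G(2) = mex{0} = 1
G(3) = mex{0} = 1
G(4) = mex{1} = 0
G(5) = mex{1,0} = 2
G(6) = mex{0,0,0} = 1
G(7) = mex{2,1,0,0} = 3
G(8) = mex{1,1,1,0,0} = 2
G(9) = mex{3,0,1,1,0} = 2
G(10) = mex{2,2,0,1,1} = 3
G(11) = mex{2,1,2,0,1} = 3
G(12) = mex{3,3,1,2,0} = 4
G(13) = mex{3,2,3,1,2} = 0
G(14) = mex{4,2,2,3,1} = 0
G(15) = mex{0,3,2,2,3} = 1
G(16) = mex{0,3,3,2,2} = 1
G(17) = mex{1,4,3,3,2} = 0
G(18) = mex{1,0,4,3,3} = 2
G(19) = mex{0,0,0,4,3} = 1
G(20) = mex{2,1,0,0,4} = 3
G(21) = mex{1,1,1,0,0} = 2
G(22) = mex{3,0,1,1,0} = 2
G(23) = mex{2,2,0,1,1} = 3
G(24) = mex{2,1,2,0,1} = 3
G(25) = mex{3,3,1,2,0} = 4
G(26) = mex{3,2,3,1,2} = 0
G(27) = mex{4,2,2,3,1} = 0
G(n+13) = G(n) holds for n = 0,…,7 (a full window of length max(S) = 8), so the sequence is purely periodic with period 13.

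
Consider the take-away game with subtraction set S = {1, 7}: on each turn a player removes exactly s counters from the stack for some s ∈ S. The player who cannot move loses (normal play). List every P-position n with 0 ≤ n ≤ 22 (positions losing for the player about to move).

n :  0  1  2  3  4  5  6  7  8  9 10 11 12 13 14 15 16 17 18 19 20 21 22
G :  0  1  0  1  0  1  0  1  0  1  0  1  0  1  0  1  0  1  0  1  0  1  0
P-positions are exactly the n with G(n) = 0.

0, 2, 4, 6, 8, 10, 12, 14, 16, 18, 20, 22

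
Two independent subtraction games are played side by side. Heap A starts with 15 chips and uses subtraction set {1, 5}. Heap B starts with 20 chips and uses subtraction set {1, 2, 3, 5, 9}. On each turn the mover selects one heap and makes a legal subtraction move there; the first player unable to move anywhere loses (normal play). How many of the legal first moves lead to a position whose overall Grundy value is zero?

Heap A, S = {1, 5}:
G(0) = 0
G(1) = mex{0} = 1
G(2) = mex{1} = 0
G(3) = mex{0} = 1
G(4) = mex{1} = 0
G(5) = mex{0,0} = 1
G(6) = mex{1,1} = 0
G(7) = mex{0,0} = 1
G(8) = mex{1,1} = 0
G(9) = mex{0,0} = 1
G(10) = mex{1,1} = 0
G(11) = mex{0,0} = 1
G(12) = mex{1,1} = 0
G(13) = mex{0,0} = 1
G(14) = mex{1,1} = 0
G(15) = mex{0,0} = 1
G_A(15) = 1.
Heap B, S = {1, 2, 3, 5, 9}:
G(0) = 0
G(1) = mex{0} = 1
G(2) = mex{1,0} = 2
G(3) = mex{2,1,0} = 3
G(4) = mex{3,2,1} = 0
G(5) = mex{0,3,2,0} = 1
G(6) = mex{1,0,3,1} = 2
G(7) = mex{2,1,0,2} = 3
G(8) = mex{3,2,1,3} = 0
G(9) = mex{0,3,2,0,0} = 1
G(10) = mex{1,0,3,1,1} = 2
G(11) = mex{2,1,0,2,2} = 3
G(12) = mex{3,2,1,3,3} = 0
G(13) = mex{0,3,2,0,0} = 1
G(14) = mex{1,0,3,1,1} = 2
G(15) = mex{2,1,0,2,2} = 3
G(16) = mex{3,2,1,3,3} = 0
G(17) = mex{0,3,2,0,0} = 1
G(18) = mex{1,0,3,1,1} = 2
G(19) = mex{2,1,0,2,2} = 3
G(20) = mex{3,2,1,3,3} = 0
G_B(20) = 0.
Combined Grundy value = 1 ⊕ 0 = 1.
A winning move leaves total XOR = 0, i.e. changes one component's Grundy value g to g ⊕ X where X is the current total.
Heap A: need g' = 1⊕1 = 0. Options: 15−1→G=0, 15−5→G=0. Hits: 2.
Heap B: need g' = 0⊕1 = 1. Options: 20−1→G=3, 20−2→G=2, 20−3→G=1, 20−5→G=3, 20−9→G=3. Hits: 1.

3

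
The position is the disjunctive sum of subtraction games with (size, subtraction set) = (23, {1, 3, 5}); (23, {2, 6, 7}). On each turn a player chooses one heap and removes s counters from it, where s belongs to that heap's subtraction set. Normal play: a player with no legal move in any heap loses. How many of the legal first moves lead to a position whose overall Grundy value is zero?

1

Heap A, S = {1, 3, 5}:
G(0) = 0
G(1) = mex{0} = 1
G(2) = mex{1} = 0
G(3) = mex{0,0} = 1
G(4) = mex{1,1} = 0
G(5) = mex{0,0,0} = 1
G(6) = mex{1,1,1} = 0
G(7) = mex{0,0,0} = 1
G(8) = mex{1,1,1} = 0
G(9) = mex{0,0,0} = 1
G(10) = mex{1,1,1} = 0
G(11) = mex{0,0,0} = 1
G(12) = mex{1,1,1} = 0
G(13) = mex{0,0,0} = 1
G(14) = mex{1,1,1} = 0
G(15) = mex{0,0,0} = 1
G(16) = mex{1,1,1} = 0
G(17) = mex{0,0,0} = 1
G(18) = mex{1,1,1} = 0
G(19) = mex{0,0,0} = 1
G(20) = mex{1,1,1} = 0
G(21) = mex{0,0,0} = 1
G(22) = mex{1,1,1} = 0
G(23) = mex{0,0,0} = 1
G_A(23) = 1.
Heap B, S = {2, 6, 7}:
n :  0  1  2  3  4  5  6  7  8  9 10 11 12 13 14 15 16 17 18 19 20 21 22 23
G :  0  0  1  1  0  0  1  1  2  0  3  1  2  0  0  1  1  0  0  1  1  2  0  3
G_B(23) = 3.
Combined Grundy value = 1 ⊕ 3 = 2.
A winning move leaves total XOR = 0, i.e. changes one component's Grundy value g to g ⊕ X where X is the current total.
Heap A: need g' = 1⊕2 = 3. Options: 23−1→G=0, 23−3→G=0, 23−5→G=0. Hits: 0.
Heap B: need g' = 3⊕2 = 1. Options: 23−2→G=2, 23−6→G=0, 23−7→G=1. Hits: 1.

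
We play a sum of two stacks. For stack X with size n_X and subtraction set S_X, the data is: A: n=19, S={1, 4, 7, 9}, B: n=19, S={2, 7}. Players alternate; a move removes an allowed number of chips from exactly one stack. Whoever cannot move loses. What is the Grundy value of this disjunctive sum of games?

1

Stack A, S = {1, 4, 7, 9}:
n :  0  1  2  3  4  5  6  7  8  9 10 11 12 13 14 15 16 17 18 19
G :  0  1  0  1  2  0  1  2  0  1  0  1  2  0  1  2  0  1  0  1
G_A(19) = 1.
Stack B, S = {2, 7}:
G(0) = 0
G(1) = mex{} = 0
G(2) = mex{0} = 1
G(3) = mex{0} = 1
G(4) = mex{1} = 0
G(5) = mex{1} = 0
G(6) = mex{0} = 1
G(7) = mex{0,0} = 1
G(8) = mex{1,0} = 2
G(9) = mex{1,1} = 0
G(10) = mex{2,1} = 0
G(11) = mex{0,0} = 1
G(12) = mex{0,0} = 1
G(13) = mex{1,1} = 0
G(14) = mex{1,1} = 0
G(15) = mex{0,2} = 1
G(16) = mex{0,0} = 1
G(17) = mex{1,0} = 2
G(18) = mex{1,1} = 0
G(19) = mex{2,1} = 0
G_B(19) = 0.
Combined Grundy value = 1 ⊕ 0 = 1.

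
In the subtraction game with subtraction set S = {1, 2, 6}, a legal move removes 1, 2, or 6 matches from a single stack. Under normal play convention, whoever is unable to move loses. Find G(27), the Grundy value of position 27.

n :  0  1  2  3  4  5  6  7  8  9 10 11 12 13 14 15 16 17 18 19 20 21 22 23 24 25 26 27
G :  0  1  2  0  1  2  3  0  1  2  0  1  2  3  0  1  2  0  1  2  3  0  1  2  0  1  2  3

3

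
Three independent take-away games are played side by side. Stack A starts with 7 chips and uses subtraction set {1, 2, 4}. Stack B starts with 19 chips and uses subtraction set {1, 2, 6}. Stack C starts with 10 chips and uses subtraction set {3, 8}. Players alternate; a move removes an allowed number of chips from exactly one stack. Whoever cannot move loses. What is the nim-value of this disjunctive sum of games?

Stack A, S = {1, 2, 4}:
G(0) = 0
G(1) = mex{0} = 1
G(2) = mex{1,0} = 2
G(3) = mex{2,1} = 0
G(4) = mex{0,2,0} = 1
G(5) = mex{1,0,1} = 2
G(6) = mex{2,1,2} = 0
G(7) = mex{0,2,0} = 1
G_A(7) = 1.
Stack B, S = {1, 2, 6}:
G(0) = 0
G(1) = mex{0} = 1
G(2) = mex{1,0} = 2
G(3) = mex{2,1} = 0
G(4) = mex{0,2} = 1
G(5) = mex{1,0} = 2
G(6) = mex{2,1,0} = 3
G(7) = mex{3,2,1} = 0
G(8) = mex{0,3,2} = 1
G(9) = mex{1,0,0} = 2
G(10) = mex{2,1,1} = 0
G(11) = mex{0,2,2} = 1
G(12) = mex{1,0,3} = 2
G(13) = mex{2,1,0} = 3
G(14) = mex{3,2,1} = 0
G(15) = mex{0,3,2} = 1
G(16) = mex{1,0,0} = 2
G(17) = mex{2,1,1} = 0
G(18) = mex{0,2,2} = 1
G(19) = mex{1,0,3} = 2
G_B(19) = 2.
Stack C, S = {3, 8}:
G(0) = 0
G(1) = mex{} = 0
G(2) = mex{} = 0
G(3) = mex{0} = 1
G(4) = mex{0} = 1
G(5) = mex{0} = 1
G(6) = mex{1} = 0
G(7) = mex{1} = 0
G(8) = mex{1,0} = 2
G(9) = mex{0,0} = 1
G(10) = mex{0,0} = 1
G_C(10) = 1.
Combined Grundy value = 1 ⊕ 2 ⊕ 1 = 2.

2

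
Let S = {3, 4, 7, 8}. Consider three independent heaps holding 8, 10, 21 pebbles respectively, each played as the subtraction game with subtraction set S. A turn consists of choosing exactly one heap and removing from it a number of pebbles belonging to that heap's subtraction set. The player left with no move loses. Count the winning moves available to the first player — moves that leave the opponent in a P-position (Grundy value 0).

4

All heaps use S = {3, 4, 7, 8}:
G(0) = 0
G(1) = mex{} = 0
G(2) = mex{} = 0
G(3) = mex{0} = 1
G(4) = mex{0,0} = 1
G(5) = mex{0,0} = 1
G(6) = mex{1,0} = 2
G(7) = mex{1,1,0} = 2
G(8) = mex{1,1,0,0} = 2
G(9) = mex{2,1,0,0} = 3
G(10) = mex{2,2,1,0} = 3
G(11) = mex{2,2,1,1} = 0
G(12) = mex{3,2,1,1} = 0
G(13) = mex{3,3,2,1} = 0
G(14) = mex{0,3,2,2} = 1
G(15) = mex{0,0,2,2} = 1
G(16) = mex{0,0,3,2} = 1
G(17) = mex{1,0,3,3} = 2
G(18) = mex{1,1,0,3} = 2
G(19) = mex{1,1,0,0} = 2
G(20) = mex{2,1,0,0} = 3
G(21) = mex{2,2,1,0} = 3
Heap A: G(8) = 2.
Heap B: G(10) = 3.
Heap C: G(21) = 3.
Combined Grundy value = 2 ⊕ 3 ⊕ 3 = 2.
A winning move leaves total XOR = 0, i.e. changes one component's Grundy value g to g ⊕ X where X is the current total.
Heap A: need g' = 2⊕2 = 0. Options: 8−3→G=1, 8−4→G=1, 8−7→G=0, 8−8→G=0. Hits: 2.
Heap B: need g' = 3⊕2 = 1. Options: 10−3→G=2, 10−4→G=2, 10−7→G=1, 10−8→G=0. Hits: 1.
Heap C: need g' = 3⊕2 = 1. Options: 21−3→G=2, 21−4→G=2, 21−7→G=1, 21−8→G=0. Hits: 1.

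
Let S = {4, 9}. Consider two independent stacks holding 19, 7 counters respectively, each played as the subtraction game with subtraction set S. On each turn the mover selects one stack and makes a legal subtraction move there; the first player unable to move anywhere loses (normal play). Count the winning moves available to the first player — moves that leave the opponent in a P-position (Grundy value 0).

0

All stacks use S = {4, 9}:
G(0) = 0
G(1) = mex{} = 0
G(2) = mex{} = 0
G(3) = mex{} = 0
G(4) = mex{0} = 1
G(5) = mex{0} = 1
G(6) = mex{0} = 1
G(7) = mex{0} = 1
G(8) = mex{1} = 0
G(9) = mex{1,0} = 2
G(10) = mex{1,0} = 2
G(11) = mex{1,0} = 2
G(12) = mex{0,0} = 1
G(13) = mex{2,1} = 0
G(14) = mex{2,1} = 0
G(15) = mex{2,1} = 0
G(16) = mex{1,1} = 0
G(17) = mex{0,0} = 1
G(18) = mex{0,2} = 1
G(19) = mex{0,2} = 1
Stack A: G(19) = 1.
Stack B: G(7) = 1.
Combined Grundy value = 1 ⊕ 1 = 0.
A winning move leaves total XOR = 0, i.e. changes one component's Grundy value g to g ⊕ X where X is the current total.
Stack A: target g' = 1⊕0 = 1, but every legal move changes the Grundy value (mex property), so 0 moves.
Stack B: target g' = 1⊕0 = 1, but every legal move changes the Grundy value (mex property), so 0 moves.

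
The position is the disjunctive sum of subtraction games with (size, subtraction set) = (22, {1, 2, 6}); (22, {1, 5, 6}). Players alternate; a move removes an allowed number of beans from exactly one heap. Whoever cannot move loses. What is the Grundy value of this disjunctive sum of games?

1

Heap A, S = {1, 2, 6}:
G(0) = 0
G(1) = mex{0} = 1
G(2) = mex{1,0} = 2
G(3) = mex{2,1} = 0
G(4) = mex{0,2} = 1
G(5) = mex{1,0} = 2
G(6) = mex{2,1,0} = 3
G(7) = mex{3,2,1} = 0
G(8) = mex{0,3,2} = 1
G(9) = mex{1,0,0} = 2
G(10) = mex{2,1,1} = 0
G(11) = mex{0,2,2} = 1
G(12) = mex{1,0,3} = 2
G(13) = mex{2,1,0} = 3
G(14) = mex{3,2,1} = 0
G(15) = mex{0,3,2} = 1
G(16) = mex{1,0,0} = 2
G(17) = mex{2,1,1} = 0
G(18) = mex{0,2,2} = 1
G(19) = mex{1,0,3} = 2
G(20) = mex{2,1,0} = 3
G(21) = mex{3,2,1} = 0
G(22) = mex{0,3,2} = 1
G_A(22) = 1.
Heap B, S = {1, 5, 6}:
G(0) = 0
G(1) = mex{0} = 1
G(2) = mex{1} = 0
G(3) = mex{0} = 1
G(4) = mex{1} = 0
G(5) = mex{0,0} = 1
G(6) = mex{1,1,0} = 2
G(7) = mex{2,0,1} = 3
G(8) = mex{3,1,0} = 2
G(9) = mex{2,0,1} = 3
G(10) = mex{3,1,0} = 2
G(11) = mex{2,2,1} = 0
G(12) = mex{0,3,2} = 1
G(13) = mex{1,2,3} = 0
G(14) = mex{0,3,2} = 1
G(15) = mex{1,2,3} = 0
G(16) = mex{0,0,2} = 1
G(17) = mex{1,1,0} = 2
G(18) = mex{2,0,1} = 3
G(19) = mex{3,1,0} = 2
G(20) = mex{2,0,1} = 3
G(21) = mex{3,1,0} = 2
G(22) = mex{2,2,1} = 0
G_B(22) = 0.
Combined Grundy value = 1 ⊕ 0 = 1.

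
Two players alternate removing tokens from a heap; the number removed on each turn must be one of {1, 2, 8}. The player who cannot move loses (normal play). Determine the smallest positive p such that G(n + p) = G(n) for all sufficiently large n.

G(0) = 0
G(1) = mex{0} = 1
G(2) = mex{1,0} = 2
G(3) = mex{2,1} = 0
G(4) = mex{0,2} = 1
G(5) = mex{1,0} = 2
G(6) = mex{2,1} = 0
G(7) = mex{0,2} = 1
G(8) = mex{1,0,0} = 2
G(9) = mex{2,1,1} = 0
G(10) = mex{0,2,2} = 1
G(11) = mex{1,0,0} = 2
G(12) = mex{2,1,1} = 0
G(13) = mex{0,2,2} = 1
G(14) = mex{1,0,0} = 2
G(n+3) = G(n) holds for n = 0,…,7 (a full window of length max(S) = 8), so the sequence is purely periodic with period 3.

3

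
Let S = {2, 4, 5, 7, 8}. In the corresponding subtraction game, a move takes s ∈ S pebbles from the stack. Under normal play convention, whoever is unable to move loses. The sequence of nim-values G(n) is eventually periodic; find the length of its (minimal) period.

G(0) = 0
G(1) = mex{} = 0
G(2) = mex{0} = 1
G(3) = mex{0} = 1
G(4) = mex{1,0} = 2
G(5) = mex{1,0,0} = 2
G(6) = mex{2,1,0} = 3
G(7) = mex{2,1,1,0} = 3
G(8) = mex{3,2,1,0,0} = 4
G(9) = mex{3,2,2,1,0} = 4
G(10) = mex{4,3,2,1,1} = 0
G(11) = mex{4,3,3,2,1} = 0
G(12) = mex{0,4,3,2,2} = 1
G(13) = mex{0,4,4,3,2} = 1
G(14) = mex{1,0,4,3,3} = 2
G(15) = mex{1,0,0,4,3} = 2
G(16) = mex{2,1,0,4,4} = 3
G(17) = mex{2,1,1,0,4} = 3
G(18) = mex{3,2,1,0,0} = 4
G(19) = mex{3,2,2,1,0} = 4
G(20) = mex{4,3,2,1,1} = 0
G(21) = mex{4,3,3,2,1} = 0
G(n+10) = G(n) holds for n = 0,…,7 (a full window of length max(S) = 8), so the sequence is purely periodic with period 10.

10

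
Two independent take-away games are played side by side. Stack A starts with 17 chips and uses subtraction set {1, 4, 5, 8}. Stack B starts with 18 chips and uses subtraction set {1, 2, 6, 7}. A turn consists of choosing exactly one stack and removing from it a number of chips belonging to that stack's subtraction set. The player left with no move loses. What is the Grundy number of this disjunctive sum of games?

Stack A, S = {1, 4, 5, 8}:
n :  0  1  2  3  4  5  6  7  8  9 10 11 12 13 14 15 16 17
G :  0  1  0  1  2  3  2  3  4  0  1  0  1  2  3  2  3  4
G_A(17) = 4.
Stack B, S = {1, 2, 6, 7}:
n :  0  1  2  3  4  5  6  7  8  9 10 11 12 13 14 15 16 17 18
G :  0  1  2  0  1  2  3  4  0  1  2  0  1  2  3  4  0  1  2
G_B(18) = 2.
Combined Grundy value = 4 ⊕ 2 = 6.

6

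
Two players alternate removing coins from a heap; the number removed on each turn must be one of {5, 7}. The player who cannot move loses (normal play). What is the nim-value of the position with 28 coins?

G(0) = 0
G(1) = mex{} = 0
G(2) = mex{} = 0
G(3) = mex{} = 0
G(4) = mex{} = 0
G(5) = mex{0} = 1
G(6) = mex{0} = 1
G(7) = mex{0,0} = 1
G(8) = mex{0,0} = 1
G(9) = mex{0,0} = 1
G(10) = mex{1,0} = 2
G(11) = mex{1,0} = 2
G(12) = mex{1,1} = 0
G(13) = mex{1,1} = 0
G(14) = mex{1,1} = 0
G(15) = mex{2,1} = 0
G(16) = mex{2,1} = 0
G(17) = mex{0,2} = 1
G(18) = mex{0,2} = 1
G(19) = mex{0,0} = 1
G(20) = mex{0,0} = 1
G(21) = mex{0,0} = 1
G(22) = mex{1,0} = 2
G(23) = mex{1,0} = 2
G(24) = mex{1,1} = 0
G(25) = mex{1,1} = 0
G(26) = mex{1,1} = 0
G(27) = mex{2,1} = 0
G(28) = mex{2,1} = 0

0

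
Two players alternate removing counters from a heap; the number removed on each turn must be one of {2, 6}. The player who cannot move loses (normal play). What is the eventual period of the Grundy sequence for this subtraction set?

n :  0  1  2  3  4  5  6  7  8  9 10 11 12 13 14
G :  0  0  1  1  0  0  1  1  0  0  1  1  0  0  1
G(n+4) = G(n) holds for n = 0,…,5 (a full window of length max(S) = 6), so the sequence is purely periodic with period 4.

4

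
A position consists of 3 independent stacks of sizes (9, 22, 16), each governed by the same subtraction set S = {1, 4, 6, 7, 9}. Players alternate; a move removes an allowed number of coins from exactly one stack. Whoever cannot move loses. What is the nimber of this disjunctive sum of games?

1

All stacks use S = {1, 4, 6, 7, 9}:
n :  0  1  2  3  4  5  6  7  8  9 10 11 12 13 14 15 16 17 18 19 20 21 22
G :  0  1  0  1  2  0  1  2  3  2  0  1  2  0  1  0  1  2  0  1  2  3  2
Stack A: G(9) = 2.
Stack B: G(22) = 2.
Stack C: G(16) = 1.
Combined Grundy value = 2 ⊕ 2 ⊕ 1 = 1.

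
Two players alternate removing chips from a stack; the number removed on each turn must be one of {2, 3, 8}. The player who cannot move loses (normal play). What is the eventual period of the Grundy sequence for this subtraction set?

G(0) = 0
G(1) = mex{} = 0
G(2) = mex{0} = 1
G(3) = mex{0,0} = 1
G(4) = mex{1,0} = 2
G(5) = mex{1,1} = 0
G(6) = mex{2,1} = 0
G(7) = mex{0,2} = 1
G(8) = mex{0,0,0} = 1
G(9) = mex{1,0,0} = 2
G(10) = mex{1,1,1} = 0
G(11) = mex{2,1,1} = 0
G(12) = mex{0,2,2} = 1
G(13) = mex{0,0,0} = 1
G(14) = mex{1,0,0} = 2
G(n+5) = G(n) holds for n = 0,…,7 (a full window of length max(S) = 8), so the sequence is purely periodic with period 5.

5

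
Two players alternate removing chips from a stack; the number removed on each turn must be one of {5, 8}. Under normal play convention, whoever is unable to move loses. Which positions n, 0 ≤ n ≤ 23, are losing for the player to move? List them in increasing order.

0, 1, 2, 3, 4, 13, 14, 15, 16, 17

G(0) = 0
G(1) = mex{} = 0
G(2) = mex{} = 0
G(3) = mex{} = 0
G(4) = mex{} = 0
G(5) = mex{0} = 1
G(6) = mex{0} = 1
G(7) = mex{0} = 1
G(8) = mex{0,0} = 1
G(9) = mex{0,0} = 1
G(10) = mex{1,0} = 2
G(11) = mex{1,0} = 2
G(12) = mex{1,0} = 2
G(13) = mex{1,1} = 0
G(14) = mex{1,1} = 0
G(15) = mex{2,1} = 0
G(16) = mex{2,1} = 0
G(17) = mex{2,1} = 0
G(18) = mex{0,2} = 1
G(19) = mex{0,2} = 1
G(20) = mex{0,2} = 1
G(21) = mex{0,0} = 1
G(22) = mex{0,0} = 1
G(23) = mex{1,0} = 2
P-positions are exactly the n with G(n) = 0.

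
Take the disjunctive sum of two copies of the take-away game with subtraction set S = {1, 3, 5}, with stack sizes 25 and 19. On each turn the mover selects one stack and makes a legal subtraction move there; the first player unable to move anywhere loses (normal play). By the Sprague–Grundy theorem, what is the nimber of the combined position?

0

All stacks use S = {1, 3, 5}:
n :  0  1  2  3  4  5  6  7  8  9 10 11 12 13 14 15 16 17 18 19 20 21 22 23 24 25
G :  0  1  0  1  0  1  0  1  0  1  0  1  0  1  0  1  0  1  0  1  0  1  0  1  0  1
Stack A: G(25) = 1.
Stack B: G(19) = 1.
Combined Grundy value = 1 ⊕ 1 = 0.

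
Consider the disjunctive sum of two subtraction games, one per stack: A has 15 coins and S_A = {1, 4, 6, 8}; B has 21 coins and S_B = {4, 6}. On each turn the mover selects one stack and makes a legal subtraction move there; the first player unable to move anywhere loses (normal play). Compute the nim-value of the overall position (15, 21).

1

Stack A, S = {1, 4, 6, 8}:
G(0) = 0
G(1) = mex{0} = 1
G(2) = mex{1} = 0
G(3) = mex{0} = 1
G(4) = mex{1,0} = 2
G(5) = mex{2,1} = 0
G(6) = mex{0,0,0} = 1
G(7) = mex{1,1,1} = 0
G(8) = mex{0,2,0,0} = 1
G(9) = mex{1,0,1,1} = 2
G(10) = mex{2,1,2,0} = 3
G(11) = mex{3,0,0,1} = 2
G(12) = mex{2,1,1,2} = 0
G(13) = mex{0,2,0,0} = 1
G(14) = mex{1,3,1,1} = 0
G(15) = mex{0,2,2,0} = 1
G_A(15) = 1.
Stack B, S = {4, 6}:
G(0) = 0
G(1) = mex{} = 0
G(2) = mex{} = 0
G(3) = mex{} = 0
G(4) = mex{0} = 1
G(5) = mex{0} = 1
G(6) = mex{0,0} = 1
G(7) = mex{0,0} = 1
G(8) = mex{1,0} = 2
G(9) = mex{1,0} = 2
G(10) = mex{1,1} = 0
G(11) = mex{1,1} = 0
G(12) = mex{2,1} = 0
G(13) = mex{2,1} = 0
G(14) = mex{0,2} = 1
G(15) = mex{0,2} = 1
G(16) = mex{0,0} = 1
G(17) = mex{0,0} = 1
G(18) = mex{1,0} = 2
G(19) = mex{1,0} = 2
G(20) = mex{1,1} = 0
G(21) = mex{1,1} = 0
G_B(21) = 0.
Combined Grundy value = 1 ⊕ 0 = 1.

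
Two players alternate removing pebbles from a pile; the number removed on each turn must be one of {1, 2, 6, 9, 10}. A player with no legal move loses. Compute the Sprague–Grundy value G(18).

G(0) = 0
G(1) = mex{0} = 1
G(2) = mex{1,0} = 2
G(3) = mex{2,1} = 0
G(4) = mex{0,2} = 1
G(5) = mex{1,0} = 2
G(6) = mex{2,1,0} = 3
G(7) = mex{3,2,1} = 0
G(8) = mex{0,3,2} = 1
G(9) = mex{1,0,0,0} = 2
G(10) = mex{2,1,1,1,0} = 3
G(11) = mex{3,2,2,2,1} = 0
G(12) = mex{0,3,3,0,2} = 1
G(13) = mex{1,0,0,1,0} = 2
G(14) = mex{2,1,1,2,1} = 0
G(15) = mex{0,2,2,3,2} = 1
G(16) = mex{1,0,3,0,3} = 2
G(17) = mex{2,1,0,1,0} = 3
G(18) = mex{3,2,1,2,1} = 0

0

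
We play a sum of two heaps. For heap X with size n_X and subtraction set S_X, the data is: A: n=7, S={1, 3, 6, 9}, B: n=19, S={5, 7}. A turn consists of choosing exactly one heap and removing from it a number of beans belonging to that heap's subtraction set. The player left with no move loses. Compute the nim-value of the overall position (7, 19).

2

Heap A, S = {1, 3, 6, 9}:
n : 0 1 2 3 4 5 6 7
G : 0 1 0 1 0 1 2 3
G_A(7) = 3.
Heap B, S = {5, 7}:
G(0) = 0
G(1) = mex{} = 0
G(2) = mex{} = 0
G(3) = mex{} = 0
G(4) = mex{} = 0
G(5) = mex{0} = 1
G(6) = mex{0} = 1
G(7) = mex{0,0} = 1
G(8) = mex{0,0} = 1
G(9) = mex{0,0} = 1
G(10) = mex{1,0} = 2
G(11) = mex{1,0} = 2
G(12) = mex{1,1} = 0
G(13) = mex{1,1} = 0
G(14) = mex{1,1} = 0
G(15) = mex{2,1} = 0
G(16) = mex{2,1} = 0
G(17) = mex{0,2} = 1
G(18) = mex{0,2} = 1
G(19) = mex{0,0} = 1
G_B(19) = 1.
Combined Grundy value = 3 ⊕ 1 = 2.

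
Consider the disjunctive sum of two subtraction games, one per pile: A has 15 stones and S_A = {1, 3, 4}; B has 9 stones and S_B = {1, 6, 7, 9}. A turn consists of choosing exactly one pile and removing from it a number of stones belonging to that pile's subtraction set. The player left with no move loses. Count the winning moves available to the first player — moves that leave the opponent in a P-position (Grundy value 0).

2

Pile A, S = {1, 3, 4}:
G(0) = 0
G(1) = mex{0} = 1
G(2) = mex{1} = 0
G(3) = mex{0,0} = 1
G(4) = mex{1,1,0} = 2
G(5) = mex{2,0,1} = 3
G(6) = mex{3,1,0} = 2
G(7) = mex{2,2,1} = 0
G(8) = mex{0,3,2} = 1
G(9) = mex{1,2,3} = 0
G(10) = mex{0,0,2} = 1
G(11) = mex{1,1,0} = 2
G(12) = mex{2,0,1} = 3
G(13) = mex{3,1,0} = 2
G(14) = mex{2,2,1} = 0
G(15) = mex{0,3,2} = 1
G_A(15) = 1.
Pile B, S = {1, 6, 7, 9}:
n : 0 1 2 3 4 5 6 7 8 9
G : 0 1 0 1 0 1 2 3 2 3
G_B(9) = 3.
Combined Grundy value = 1 ⊕ 3 = 2.
A winning move leaves total XOR = 0, i.e. changes one component's Grundy value g to g ⊕ X where X is the current total.
Pile A: need g' = 1⊕2 = 3. Options: 15−1→G=0, 15−3→G=3, 15−4→G=2. Hits: 1.
Pile B: need g' = 3⊕2 = 1. Options: 9−1→G=2, 9−6→G=1, 9−7→G=0, 9−9→G=0. Hits: 1.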